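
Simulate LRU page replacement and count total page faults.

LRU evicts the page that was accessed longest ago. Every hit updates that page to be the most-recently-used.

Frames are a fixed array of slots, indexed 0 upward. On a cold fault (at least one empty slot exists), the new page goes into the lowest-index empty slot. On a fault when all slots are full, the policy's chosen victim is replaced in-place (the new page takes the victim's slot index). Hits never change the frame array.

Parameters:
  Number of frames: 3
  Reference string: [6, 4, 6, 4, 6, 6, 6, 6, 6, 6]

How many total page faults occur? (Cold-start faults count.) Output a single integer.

Answer: 2

Derivation:
Step 0: ref 6 → FAULT, frames=[6,-,-]
Step 1: ref 4 → FAULT, frames=[6,4,-]
Step 2: ref 6 → HIT, frames=[6,4,-]
Step 3: ref 4 → HIT, frames=[6,4,-]
Step 4: ref 6 → HIT, frames=[6,4,-]
Step 5: ref 6 → HIT, frames=[6,4,-]
Step 6: ref 6 → HIT, frames=[6,4,-]
Step 7: ref 6 → HIT, frames=[6,4,-]
Step 8: ref 6 → HIT, frames=[6,4,-]
Step 9: ref 6 → HIT, frames=[6,4,-]
Total faults: 2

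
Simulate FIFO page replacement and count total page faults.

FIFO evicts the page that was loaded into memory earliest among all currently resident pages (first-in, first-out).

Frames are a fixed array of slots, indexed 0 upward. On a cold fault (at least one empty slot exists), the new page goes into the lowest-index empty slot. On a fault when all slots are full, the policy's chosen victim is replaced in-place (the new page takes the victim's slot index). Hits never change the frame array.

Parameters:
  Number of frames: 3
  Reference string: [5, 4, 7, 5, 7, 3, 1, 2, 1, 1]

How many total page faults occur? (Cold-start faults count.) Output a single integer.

Answer: 6

Derivation:
Step 0: ref 5 → FAULT, frames=[5,-,-]
Step 1: ref 4 → FAULT, frames=[5,4,-]
Step 2: ref 7 → FAULT, frames=[5,4,7]
Step 3: ref 5 → HIT, frames=[5,4,7]
Step 4: ref 7 → HIT, frames=[5,4,7]
Step 5: ref 3 → FAULT (evict 5), frames=[3,4,7]
Step 6: ref 1 → FAULT (evict 4), frames=[3,1,7]
Step 7: ref 2 → FAULT (evict 7), frames=[3,1,2]
Step 8: ref 1 → HIT, frames=[3,1,2]
Step 9: ref 1 → HIT, frames=[3,1,2]
Total faults: 6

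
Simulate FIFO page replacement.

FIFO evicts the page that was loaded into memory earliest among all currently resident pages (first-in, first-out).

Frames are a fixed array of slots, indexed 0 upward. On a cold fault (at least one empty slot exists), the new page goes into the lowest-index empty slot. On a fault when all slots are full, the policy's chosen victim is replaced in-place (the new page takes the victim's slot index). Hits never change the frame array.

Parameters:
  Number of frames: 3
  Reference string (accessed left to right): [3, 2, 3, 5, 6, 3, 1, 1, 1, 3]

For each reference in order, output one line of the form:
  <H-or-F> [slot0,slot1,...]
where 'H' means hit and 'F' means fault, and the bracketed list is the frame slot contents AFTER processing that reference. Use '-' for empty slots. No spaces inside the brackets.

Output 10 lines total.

F [3,-,-]
F [3,2,-]
H [3,2,-]
F [3,2,5]
F [6,2,5]
F [6,3,5]
F [6,3,1]
H [6,3,1]
H [6,3,1]
H [6,3,1]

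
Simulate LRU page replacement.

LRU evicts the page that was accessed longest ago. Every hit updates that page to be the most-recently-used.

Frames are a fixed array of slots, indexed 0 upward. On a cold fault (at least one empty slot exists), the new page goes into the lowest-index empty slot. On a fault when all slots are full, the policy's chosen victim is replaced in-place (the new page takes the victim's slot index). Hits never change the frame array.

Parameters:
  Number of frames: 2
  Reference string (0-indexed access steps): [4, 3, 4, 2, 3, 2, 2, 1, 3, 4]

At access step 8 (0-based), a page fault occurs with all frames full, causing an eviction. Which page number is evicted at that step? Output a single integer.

Answer: 2

Derivation:
Step 0: ref 4 -> FAULT, frames=[4,-]
Step 1: ref 3 -> FAULT, frames=[4,3]
Step 2: ref 4 -> HIT, frames=[4,3]
Step 3: ref 2 -> FAULT, evict 3, frames=[4,2]
Step 4: ref 3 -> FAULT, evict 4, frames=[3,2]
Step 5: ref 2 -> HIT, frames=[3,2]
Step 6: ref 2 -> HIT, frames=[3,2]
Step 7: ref 1 -> FAULT, evict 3, frames=[1,2]
Step 8: ref 3 -> FAULT, evict 2, frames=[1,3]
At step 8: evicted page 2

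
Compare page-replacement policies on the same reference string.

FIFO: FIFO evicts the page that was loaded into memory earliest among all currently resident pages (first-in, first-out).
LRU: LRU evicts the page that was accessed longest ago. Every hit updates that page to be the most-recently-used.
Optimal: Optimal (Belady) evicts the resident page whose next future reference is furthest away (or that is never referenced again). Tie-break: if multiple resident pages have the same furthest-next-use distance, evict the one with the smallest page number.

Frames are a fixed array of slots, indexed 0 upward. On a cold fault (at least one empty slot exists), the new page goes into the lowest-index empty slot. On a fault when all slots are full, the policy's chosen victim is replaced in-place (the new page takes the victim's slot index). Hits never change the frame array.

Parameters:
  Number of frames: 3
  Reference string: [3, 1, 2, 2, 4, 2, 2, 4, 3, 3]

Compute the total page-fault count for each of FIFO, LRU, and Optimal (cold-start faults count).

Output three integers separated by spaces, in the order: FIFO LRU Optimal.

--- FIFO ---
  step 0: ref 3 -> FAULT, frames=[3,-,-] (faults so far: 1)
  step 1: ref 1 -> FAULT, frames=[3,1,-] (faults so far: 2)
  step 2: ref 2 -> FAULT, frames=[3,1,2] (faults so far: 3)
  step 3: ref 2 -> HIT, frames=[3,1,2] (faults so far: 3)
  step 4: ref 4 -> FAULT, evict 3, frames=[4,1,2] (faults so far: 4)
  step 5: ref 2 -> HIT, frames=[4,1,2] (faults so far: 4)
  step 6: ref 2 -> HIT, frames=[4,1,2] (faults so far: 4)
  step 7: ref 4 -> HIT, frames=[4,1,2] (faults so far: 4)
  step 8: ref 3 -> FAULT, evict 1, frames=[4,3,2] (faults so far: 5)
  step 9: ref 3 -> HIT, frames=[4,3,2] (faults so far: 5)
  FIFO total faults: 5
--- LRU ---
  step 0: ref 3 -> FAULT, frames=[3,-,-] (faults so far: 1)
  step 1: ref 1 -> FAULT, frames=[3,1,-] (faults so far: 2)
  step 2: ref 2 -> FAULT, frames=[3,1,2] (faults so far: 3)
  step 3: ref 2 -> HIT, frames=[3,1,2] (faults so far: 3)
  step 4: ref 4 -> FAULT, evict 3, frames=[4,1,2] (faults so far: 4)
  step 5: ref 2 -> HIT, frames=[4,1,2] (faults so far: 4)
  step 6: ref 2 -> HIT, frames=[4,1,2] (faults so far: 4)
  step 7: ref 4 -> HIT, frames=[4,1,2] (faults so far: 4)
  step 8: ref 3 -> FAULT, evict 1, frames=[4,3,2] (faults so far: 5)
  step 9: ref 3 -> HIT, frames=[4,3,2] (faults so far: 5)
  LRU total faults: 5
--- Optimal ---
  step 0: ref 3 -> FAULT, frames=[3,-,-] (faults so far: 1)
  step 1: ref 1 -> FAULT, frames=[3,1,-] (faults so far: 2)
  step 2: ref 2 -> FAULT, frames=[3,1,2] (faults so far: 3)
  step 3: ref 2 -> HIT, frames=[3,1,2] (faults so far: 3)
  step 4: ref 4 -> FAULT, evict 1, frames=[3,4,2] (faults so far: 4)
  step 5: ref 2 -> HIT, frames=[3,4,2] (faults so far: 4)
  step 6: ref 2 -> HIT, frames=[3,4,2] (faults so far: 4)
  step 7: ref 4 -> HIT, frames=[3,4,2] (faults so far: 4)
  step 8: ref 3 -> HIT, frames=[3,4,2] (faults so far: 4)
  step 9: ref 3 -> HIT, frames=[3,4,2] (faults so far: 4)
  Optimal total faults: 4

Answer: 5 5 4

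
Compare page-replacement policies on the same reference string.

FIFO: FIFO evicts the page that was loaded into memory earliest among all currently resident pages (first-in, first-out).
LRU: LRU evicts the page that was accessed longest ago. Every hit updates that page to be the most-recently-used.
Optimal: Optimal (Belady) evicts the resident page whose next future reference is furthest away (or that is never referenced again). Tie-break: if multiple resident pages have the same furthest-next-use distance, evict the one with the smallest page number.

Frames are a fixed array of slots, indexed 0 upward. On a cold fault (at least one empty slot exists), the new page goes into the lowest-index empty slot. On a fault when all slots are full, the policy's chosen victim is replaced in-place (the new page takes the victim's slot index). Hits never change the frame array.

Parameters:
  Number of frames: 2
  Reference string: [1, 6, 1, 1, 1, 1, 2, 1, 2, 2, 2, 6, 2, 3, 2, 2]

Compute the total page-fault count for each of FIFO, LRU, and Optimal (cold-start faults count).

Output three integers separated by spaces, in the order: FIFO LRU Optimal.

Answer: 7 5 5

Derivation:
--- FIFO ---
  step 0: ref 1 -> FAULT, frames=[1,-] (faults so far: 1)
  step 1: ref 6 -> FAULT, frames=[1,6] (faults so far: 2)
  step 2: ref 1 -> HIT, frames=[1,6] (faults so far: 2)
  step 3: ref 1 -> HIT, frames=[1,6] (faults so far: 2)
  step 4: ref 1 -> HIT, frames=[1,6] (faults so far: 2)
  step 5: ref 1 -> HIT, frames=[1,6] (faults so far: 2)
  step 6: ref 2 -> FAULT, evict 1, frames=[2,6] (faults so far: 3)
  step 7: ref 1 -> FAULT, evict 6, frames=[2,1] (faults so far: 4)
  step 8: ref 2 -> HIT, frames=[2,1] (faults so far: 4)
  step 9: ref 2 -> HIT, frames=[2,1] (faults so far: 4)
  step 10: ref 2 -> HIT, frames=[2,1] (faults so far: 4)
  step 11: ref 6 -> FAULT, evict 2, frames=[6,1] (faults so far: 5)
  step 12: ref 2 -> FAULT, evict 1, frames=[6,2] (faults so far: 6)
  step 13: ref 3 -> FAULT, evict 6, frames=[3,2] (faults so far: 7)
  step 14: ref 2 -> HIT, frames=[3,2] (faults so far: 7)
  step 15: ref 2 -> HIT, frames=[3,2] (faults so far: 7)
  FIFO total faults: 7
--- LRU ---
  step 0: ref 1 -> FAULT, frames=[1,-] (faults so far: 1)
  step 1: ref 6 -> FAULT, frames=[1,6] (faults so far: 2)
  step 2: ref 1 -> HIT, frames=[1,6] (faults so far: 2)
  step 3: ref 1 -> HIT, frames=[1,6] (faults so far: 2)
  step 4: ref 1 -> HIT, frames=[1,6] (faults so far: 2)
  step 5: ref 1 -> HIT, frames=[1,6] (faults so far: 2)
  step 6: ref 2 -> FAULT, evict 6, frames=[1,2] (faults so far: 3)
  step 7: ref 1 -> HIT, frames=[1,2] (faults so far: 3)
  step 8: ref 2 -> HIT, frames=[1,2] (faults so far: 3)
  step 9: ref 2 -> HIT, frames=[1,2] (faults so far: 3)
  step 10: ref 2 -> HIT, frames=[1,2] (faults so far: 3)
  step 11: ref 6 -> FAULT, evict 1, frames=[6,2] (faults so far: 4)
  step 12: ref 2 -> HIT, frames=[6,2] (faults so far: 4)
  step 13: ref 3 -> FAULT, evict 6, frames=[3,2] (faults so far: 5)
  step 14: ref 2 -> HIT, frames=[3,2] (faults so far: 5)
  step 15: ref 2 -> HIT, frames=[3,2] (faults so far: 5)
  LRU total faults: 5
--- Optimal ---
  step 0: ref 1 -> FAULT, frames=[1,-] (faults so far: 1)
  step 1: ref 6 -> FAULT, frames=[1,6] (faults so far: 2)
  step 2: ref 1 -> HIT, frames=[1,6] (faults so far: 2)
  step 3: ref 1 -> HIT, frames=[1,6] (faults so far: 2)
  step 4: ref 1 -> HIT, frames=[1,6] (faults so far: 2)
  step 5: ref 1 -> HIT, frames=[1,6] (faults so far: 2)
  step 6: ref 2 -> FAULT, evict 6, frames=[1,2] (faults so far: 3)
  step 7: ref 1 -> HIT, frames=[1,2] (faults so far: 3)
  step 8: ref 2 -> HIT, frames=[1,2] (faults so far: 3)
  step 9: ref 2 -> HIT, frames=[1,2] (faults so far: 3)
  step 10: ref 2 -> HIT, frames=[1,2] (faults so far: 3)
  step 11: ref 6 -> FAULT, evict 1, frames=[6,2] (faults so far: 4)
  step 12: ref 2 -> HIT, frames=[6,2] (faults so far: 4)
  step 13: ref 3 -> FAULT, evict 6, frames=[3,2] (faults so far: 5)
  step 14: ref 2 -> HIT, frames=[3,2] (faults so far: 5)
  step 15: ref 2 -> HIT, frames=[3,2] (faults so far: 5)
  Optimal total faults: 5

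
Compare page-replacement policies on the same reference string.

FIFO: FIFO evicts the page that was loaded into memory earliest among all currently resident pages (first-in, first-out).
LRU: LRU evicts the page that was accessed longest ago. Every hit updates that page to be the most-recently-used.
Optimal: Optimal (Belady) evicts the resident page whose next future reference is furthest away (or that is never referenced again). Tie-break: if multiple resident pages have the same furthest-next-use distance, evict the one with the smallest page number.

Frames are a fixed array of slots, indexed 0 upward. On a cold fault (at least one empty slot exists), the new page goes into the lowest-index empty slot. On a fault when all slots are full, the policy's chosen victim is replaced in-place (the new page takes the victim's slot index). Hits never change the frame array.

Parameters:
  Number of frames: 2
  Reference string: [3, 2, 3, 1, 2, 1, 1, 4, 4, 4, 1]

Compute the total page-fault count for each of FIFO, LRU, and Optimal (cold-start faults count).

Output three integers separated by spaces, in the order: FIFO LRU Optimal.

Answer: 4 5 4

Derivation:
--- FIFO ---
  step 0: ref 3 -> FAULT, frames=[3,-] (faults so far: 1)
  step 1: ref 2 -> FAULT, frames=[3,2] (faults so far: 2)
  step 2: ref 3 -> HIT, frames=[3,2] (faults so far: 2)
  step 3: ref 1 -> FAULT, evict 3, frames=[1,2] (faults so far: 3)
  step 4: ref 2 -> HIT, frames=[1,2] (faults so far: 3)
  step 5: ref 1 -> HIT, frames=[1,2] (faults so far: 3)
  step 6: ref 1 -> HIT, frames=[1,2] (faults so far: 3)
  step 7: ref 4 -> FAULT, evict 2, frames=[1,4] (faults so far: 4)
  step 8: ref 4 -> HIT, frames=[1,4] (faults so far: 4)
  step 9: ref 4 -> HIT, frames=[1,4] (faults so far: 4)
  step 10: ref 1 -> HIT, frames=[1,4] (faults so far: 4)
  FIFO total faults: 4
--- LRU ---
  step 0: ref 3 -> FAULT, frames=[3,-] (faults so far: 1)
  step 1: ref 2 -> FAULT, frames=[3,2] (faults so far: 2)
  step 2: ref 3 -> HIT, frames=[3,2] (faults so far: 2)
  step 3: ref 1 -> FAULT, evict 2, frames=[3,1] (faults so far: 3)
  step 4: ref 2 -> FAULT, evict 3, frames=[2,1] (faults so far: 4)
  step 5: ref 1 -> HIT, frames=[2,1] (faults so far: 4)
  step 6: ref 1 -> HIT, frames=[2,1] (faults so far: 4)
  step 7: ref 4 -> FAULT, evict 2, frames=[4,1] (faults so far: 5)
  step 8: ref 4 -> HIT, frames=[4,1] (faults so far: 5)
  step 9: ref 4 -> HIT, frames=[4,1] (faults so far: 5)
  step 10: ref 1 -> HIT, frames=[4,1] (faults so far: 5)
  LRU total faults: 5
--- Optimal ---
  step 0: ref 3 -> FAULT, frames=[3,-] (faults so far: 1)
  step 1: ref 2 -> FAULT, frames=[3,2] (faults so far: 2)
  step 2: ref 3 -> HIT, frames=[3,2] (faults so far: 2)
  step 3: ref 1 -> FAULT, evict 3, frames=[1,2] (faults so far: 3)
  step 4: ref 2 -> HIT, frames=[1,2] (faults so far: 3)
  step 5: ref 1 -> HIT, frames=[1,2] (faults so far: 3)
  step 6: ref 1 -> HIT, frames=[1,2] (faults so far: 3)
  step 7: ref 4 -> FAULT, evict 2, frames=[1,4] (faults so far: 4)
  step 8: ref 4 -> HIT, frames=[1,4] (faults so far: 4)
  step 9: ref 4 -> HIT, frames=[1,4] (faults so far: 4)
  step 10: ref 1 -> HIT, frames=[1,4] (faults so far: 4)
  Optimal total faults: 4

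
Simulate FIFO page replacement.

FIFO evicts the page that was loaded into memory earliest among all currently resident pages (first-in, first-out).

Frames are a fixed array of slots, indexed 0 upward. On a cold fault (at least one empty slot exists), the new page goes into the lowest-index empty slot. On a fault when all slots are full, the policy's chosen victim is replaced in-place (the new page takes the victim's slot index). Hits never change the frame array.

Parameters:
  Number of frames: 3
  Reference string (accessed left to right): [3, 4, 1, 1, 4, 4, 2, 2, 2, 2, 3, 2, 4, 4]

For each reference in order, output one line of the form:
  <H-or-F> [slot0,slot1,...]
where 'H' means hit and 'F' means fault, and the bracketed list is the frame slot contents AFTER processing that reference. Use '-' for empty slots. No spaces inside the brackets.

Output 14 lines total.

F [3,-,-]
F [3,4,-]
F [3,4,1]
H [3,4,1]
H [3,4,1]
H [3,4,1]
F [2,4,1]
H [2,4,1]
H [2,4,1]
H [2,4,1]
F [2,3,1]
H [2,3,1]
F [2,3,4]
H [2,3,4]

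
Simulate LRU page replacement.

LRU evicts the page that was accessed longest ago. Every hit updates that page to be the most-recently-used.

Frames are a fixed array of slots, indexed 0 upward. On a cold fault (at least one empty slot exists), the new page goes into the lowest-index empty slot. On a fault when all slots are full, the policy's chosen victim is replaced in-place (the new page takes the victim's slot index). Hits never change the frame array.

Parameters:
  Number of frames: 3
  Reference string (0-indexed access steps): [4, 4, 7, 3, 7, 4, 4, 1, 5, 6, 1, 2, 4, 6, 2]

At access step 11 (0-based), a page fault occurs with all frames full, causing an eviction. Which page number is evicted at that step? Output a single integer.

Step 0: ref 4 -> FAULT, frames=[4,-,-]
Step 1: ref 4 -> HIT, frames=[4,-,-]
Step 2: ref 7 -> FAULT, frames=[4,7,-]
Step 3: ref 3 -> FAULT, frames=[4,7,3]
Step 4: ref 7 -> HIT, frames=[4,7,3]
Step 5: ref 4 -> HIT, frames=[4,7,3]
Step 6: ref 4 -> HIT, frames=[4,7,3]
Step 7: ref 1 -> FAULT, evict 3, frames=[4,7,1]
Step 8: ref 5 -> FAULT, evict 7, frames=[4,5,1]
Step 9: ref 6 -> FAULT, evict 4, frames=[6,5,1]
Step 10: ref 1 -> HIT, frames=[6,5,1]
Step 11: ref 2 -> FAULT, evict 5, frames=[6,2,1]
At step 11: evicted page 5

Answer: 5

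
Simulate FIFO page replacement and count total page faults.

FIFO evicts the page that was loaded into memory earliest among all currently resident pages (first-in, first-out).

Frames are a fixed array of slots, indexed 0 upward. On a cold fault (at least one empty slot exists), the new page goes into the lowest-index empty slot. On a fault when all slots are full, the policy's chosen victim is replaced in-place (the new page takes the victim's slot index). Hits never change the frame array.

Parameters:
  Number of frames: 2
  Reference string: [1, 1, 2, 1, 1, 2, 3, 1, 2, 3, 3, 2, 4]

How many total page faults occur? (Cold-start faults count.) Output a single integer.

Step 0: ref 1 → FAULT, frames=[1,-]
Step 1: ref 1 → HIT, frames=[1,-]
Step 2: ref 2 → FAULT, frames=[1,2]
Step 3: ref 1 → HIT, frames=[1,2]
Step 4: ref 1 → HIT, frames=[1,2]
Step 5: ref 2 → HIT, frames=[1,2]
Step 6: ref 3 → FAULT (evict 1), frames=[3,2]
Step 7: ref 1 → FAULT (evict 2), frames=[3,1]
Step 8: ref 2 → FAULT (evict 3), frames=[2,1]
Step 9: ref 3 → FAULT (evict 1), frames=[2,3]
Step 10: ref 3 → HIT, frames=[2,3]
Step 11: ref 2 → HIT, frames=[2,3]
Step 12: ref 4 → FAULT (evict 2), frames=[4,3]
Total faults: 7

Answer: 7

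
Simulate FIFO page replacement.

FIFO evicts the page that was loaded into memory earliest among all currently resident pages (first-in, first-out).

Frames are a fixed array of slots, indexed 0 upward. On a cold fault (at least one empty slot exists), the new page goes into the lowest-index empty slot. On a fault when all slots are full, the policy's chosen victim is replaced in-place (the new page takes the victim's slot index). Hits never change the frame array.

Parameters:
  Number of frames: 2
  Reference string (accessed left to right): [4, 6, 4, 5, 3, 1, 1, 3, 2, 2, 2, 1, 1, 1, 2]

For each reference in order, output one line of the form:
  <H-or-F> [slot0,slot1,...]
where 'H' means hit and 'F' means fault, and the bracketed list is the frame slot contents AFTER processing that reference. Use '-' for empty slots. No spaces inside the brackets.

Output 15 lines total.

F [4,-]
F [4,6]
H [4,6]
F [5,6]
F [5,3]
F [1,3]
H [1,3]
H [1,3]
F [1,2]
H [1,2]
H [1,2]
H [1,2]
H [1,2]
H [1,2]
H [1,2]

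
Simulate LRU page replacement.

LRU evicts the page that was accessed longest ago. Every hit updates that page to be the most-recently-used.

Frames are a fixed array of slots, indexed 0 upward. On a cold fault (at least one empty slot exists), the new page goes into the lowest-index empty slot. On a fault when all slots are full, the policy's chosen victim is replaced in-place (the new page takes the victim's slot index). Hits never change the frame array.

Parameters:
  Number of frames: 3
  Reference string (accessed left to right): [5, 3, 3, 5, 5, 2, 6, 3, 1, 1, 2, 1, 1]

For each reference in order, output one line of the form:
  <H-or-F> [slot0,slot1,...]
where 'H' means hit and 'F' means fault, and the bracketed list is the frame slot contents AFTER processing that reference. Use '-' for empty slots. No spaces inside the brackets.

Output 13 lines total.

F [5,-,-]
F [5,3,-]
H [5,3,-]
H [5,3,-]
H [5,3,-]
F [5,3,2]
F [5,6,2]
F [3,6,2]
F [3,6,1]
H [3,6,1]
F [3,2,1]
H [3,2,1]
H [3,2,1]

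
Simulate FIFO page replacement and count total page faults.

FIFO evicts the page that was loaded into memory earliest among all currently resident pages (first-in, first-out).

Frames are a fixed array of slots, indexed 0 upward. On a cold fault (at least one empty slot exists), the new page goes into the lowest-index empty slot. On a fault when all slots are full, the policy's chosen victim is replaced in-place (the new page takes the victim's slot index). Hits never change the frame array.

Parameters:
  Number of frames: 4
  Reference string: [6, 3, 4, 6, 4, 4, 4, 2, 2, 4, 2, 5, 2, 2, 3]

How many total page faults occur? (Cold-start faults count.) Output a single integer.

Step 0: ref 6 → FAULT, frames=[6,-,-,-]
Step 1: ref 3 → FAULT, frames=[6,3,-,-]
Step 2: ref 4 → FAULT, frames=[6,3,4,-]
Step 3: ref 6 → HIT, frames=[6,3,4,-]
Step 4: ref 4 → HIT, frames=[6,3,4,-]
Step 5: ref 4 → HIT, frames=[6,3,4,-]
Step 6: ref 4 → HIT, frames=[6,3,4,-]
Step 7: ref 2 → FAULT, frames=[6,3,4,2]
Step 8: ref 2 → HIT, frames=[6,3,4,2]
Step 9: ref 4 → HIT, frames=[6,3,4,2]
Step 10: ref 2 → HIT, frames=[6,3,4,2]
Step 11: ref 5 → FAULT (evict 6), frames=[5,3,4,2]
Step 12: ref 2 → HIT, frames=[5,3,4,2]
Step 13: ref 2 → HIT, frames=[5,3,4,2]
Step 14: ref 3 → HIT, frames=[5,3,4,2]
Total faults: 5

Answer: 5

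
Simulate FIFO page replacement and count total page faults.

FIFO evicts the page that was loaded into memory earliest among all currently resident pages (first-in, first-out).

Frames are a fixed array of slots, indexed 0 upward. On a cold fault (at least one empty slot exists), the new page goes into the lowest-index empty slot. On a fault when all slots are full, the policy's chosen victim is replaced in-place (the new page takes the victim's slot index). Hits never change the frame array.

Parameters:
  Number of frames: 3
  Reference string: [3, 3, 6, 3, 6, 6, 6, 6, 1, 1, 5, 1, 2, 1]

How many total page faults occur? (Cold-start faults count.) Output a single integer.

Step 0: ref 3 → FAULT, frames=[3,-,-]
Step 1: ref 3 → HIT, frames=[3,-,-]
Step 2: ref 6 → FAULT, frames=[3,6,-]
Step 3: ref 3 → HIT, frames=[3,6,-]
Step 4: ref 6 → HIT, frames=[3,6,-]
Step 5: ref 6 → HIT, frames=[3,6,-]
Step 6: ref 6 → HIT, frames=[3,6,-]
Step 7: ref 6 → HIT, frames=[3,6,-]
Step 8: ref 1 → FAULT, frames=[3,6,1]
Step 9: ref 1 → HIT, frames=[3,6,1]
Step 10: ref 5 → FAULT (evict 3), frames=[5,6,1]
Step 11: ref 1 → HIT, frames=[5,6,1]
Step 12: ref 2 → FAULT (evict 6), frames=[5,2,1]
Step 13: ref 1 → HIT, frames=[5,2,1]
Total faults: 5

Answer: 5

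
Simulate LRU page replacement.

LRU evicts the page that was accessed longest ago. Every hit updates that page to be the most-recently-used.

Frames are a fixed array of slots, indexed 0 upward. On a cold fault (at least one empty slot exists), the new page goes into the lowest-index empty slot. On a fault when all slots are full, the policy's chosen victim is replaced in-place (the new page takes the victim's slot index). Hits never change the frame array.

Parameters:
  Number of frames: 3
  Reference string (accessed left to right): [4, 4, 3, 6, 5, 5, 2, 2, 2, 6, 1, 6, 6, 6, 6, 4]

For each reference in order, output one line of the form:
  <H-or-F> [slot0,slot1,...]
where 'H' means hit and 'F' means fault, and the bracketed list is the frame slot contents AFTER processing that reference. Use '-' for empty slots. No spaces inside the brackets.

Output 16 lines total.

F [4,-,-]
H [4,-,-]
F [4,3,-]
F [4,3,6]
F [5,3,6]
H [5,3,6]
F [5,2,6]
H [5,2,6]
H [5,2,6]
H [5,2,6]
F [1,2,6]
H [1,2,6]
H [1,2,6]
H [1,2,6]
H [1,2,6]
F [1,4,6]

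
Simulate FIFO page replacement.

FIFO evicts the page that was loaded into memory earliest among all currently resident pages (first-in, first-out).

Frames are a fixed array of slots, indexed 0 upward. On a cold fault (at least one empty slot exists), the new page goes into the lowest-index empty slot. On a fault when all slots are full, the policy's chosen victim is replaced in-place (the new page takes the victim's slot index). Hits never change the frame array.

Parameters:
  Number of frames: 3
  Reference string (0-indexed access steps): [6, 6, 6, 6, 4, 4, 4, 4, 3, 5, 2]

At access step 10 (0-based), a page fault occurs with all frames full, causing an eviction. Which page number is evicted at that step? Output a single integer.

Step 0: ref 6 -> FAULT, frames=[6,-,-]
Step 1: ref 6 -> HIT, frames=[6,-,-]
Step 2: ref 6 -> HIT, frames=[6,-,-]
Step 3: ref 6 -> HIT, frames=[6,-,-]
Step 4: ref 4 -> FAULT, frames=[6,4,-]
Step 5: ref 4 -> HIT, frames=[6,4,-]
Step 6: ref 4 -> HIT, frames=[6,4,-]
Step 7: ref 4 -> HIT, frames=[6,4,-]
Step 8: ref 3 -> FAULT, frames=[6,4,3]
Step 9: ref 5 -> FAULT, evict 6, frames=[5,4,3]
Step 10: ref 2 -> FAULT, evict 4, frames=[5,2,3]
At step 10: evicted page 4

Answer: 4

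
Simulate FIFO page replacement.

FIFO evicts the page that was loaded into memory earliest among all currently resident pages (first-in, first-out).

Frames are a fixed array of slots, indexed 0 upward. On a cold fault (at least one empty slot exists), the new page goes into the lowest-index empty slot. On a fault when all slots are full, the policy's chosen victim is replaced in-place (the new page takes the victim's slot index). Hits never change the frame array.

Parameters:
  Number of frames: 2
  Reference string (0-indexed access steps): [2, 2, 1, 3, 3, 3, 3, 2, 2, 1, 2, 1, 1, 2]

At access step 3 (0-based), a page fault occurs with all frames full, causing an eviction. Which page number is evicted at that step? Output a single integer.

Answer: 2

Derivation:
Step 0: ref 2 -> FAULT, frames=[2,-]
Step 1: ref 2 -> HIT, frames=[2,-]
Step 2: ref 1 -> FAULT, frames=[2,1]
Step 3: ref 3 -> FAULT, evict 2, frames=[3,1]
At step 3: evicted page 2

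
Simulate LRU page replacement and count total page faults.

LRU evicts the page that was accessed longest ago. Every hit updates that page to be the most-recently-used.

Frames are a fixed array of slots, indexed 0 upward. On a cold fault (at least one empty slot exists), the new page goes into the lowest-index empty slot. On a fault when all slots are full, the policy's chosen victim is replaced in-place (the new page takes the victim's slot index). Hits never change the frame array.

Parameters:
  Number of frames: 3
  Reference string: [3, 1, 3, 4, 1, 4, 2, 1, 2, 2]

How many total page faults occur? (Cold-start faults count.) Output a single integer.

Answer: 4

Derivation:
Step 0: ref 3 → FAULT, frames=[3,-,-]
Step 1: ref 1 → FAULT, frames=[3,1,-]
Step 2: ref 3 → HIT, frames=[3,1,-]
Step 3: ref 4 → FAULT, frames=[3,1,4]
Step 4: ref 1 → HIT, frames=[3,1,4]
Step 5: ref 4 → HIT, frames=[3,1,4]
Step 6: ref 2 → FAULT (evict 3), frames=[2,1,4]
Step 7: ref 1 → HIT, frames=[2,1,4]
Step 8: ref 2 → HIT, frames=[2,1,4]
Step 9: ref 2 → HIT, frames=[2,1,4]
Total faults: 4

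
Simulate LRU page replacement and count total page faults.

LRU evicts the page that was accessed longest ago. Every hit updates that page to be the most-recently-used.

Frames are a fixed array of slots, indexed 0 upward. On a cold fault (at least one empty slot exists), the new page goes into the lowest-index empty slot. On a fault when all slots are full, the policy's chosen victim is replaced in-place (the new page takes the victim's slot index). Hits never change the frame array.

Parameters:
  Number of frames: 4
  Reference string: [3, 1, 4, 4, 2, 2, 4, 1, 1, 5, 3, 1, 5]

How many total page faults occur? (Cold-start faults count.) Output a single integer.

Step 0: ref 3 → FAULT, frames=[3,-,-,-]
Step 1: ref 1 → FAULT, frames=[3,1,-,-]
Step 2: ref 4 → FAULT, frames=[3,1,4,-]
Step 3: ref 4 → HIT, frames=[3,1,4,-]
Step 4: ref 2 → FAULT, frames=[3,1,4,2]
Step 5: ref 2 → HIT, frames=[3,1,4,2]
Step 6: ref 4 → HIT, frames=[3,1,4,2]
Step 7: ref 1 → HIT, frames=[3,1,4,2]
Step 8: ref 1 → HIT, frames=[3,1,4,2]
Step 9: ref 5 → FAULT (evict 3), frames=[5,1,4,2]
Step 10: ref 3 → FAULT (evict 2), frames=[5,1,4,3]
Step 11: ref 1 → HIT, frames=[5,1,4,3]
Step 12: ref 5 → HIT, frames=[5,1,4,3]
Total faults: 6

Answer: 6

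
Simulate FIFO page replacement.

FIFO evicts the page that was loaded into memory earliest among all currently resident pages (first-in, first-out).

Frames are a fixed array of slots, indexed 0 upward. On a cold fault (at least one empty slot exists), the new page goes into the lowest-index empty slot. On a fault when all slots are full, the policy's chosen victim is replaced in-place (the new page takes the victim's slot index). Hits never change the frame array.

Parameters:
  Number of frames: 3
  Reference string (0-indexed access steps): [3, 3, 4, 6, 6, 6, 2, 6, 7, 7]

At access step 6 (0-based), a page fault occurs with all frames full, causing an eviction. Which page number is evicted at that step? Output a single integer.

Answer: 3

Derivation:
Step 0: ref 3 -> FAULT, frames=[3,-,-]
Step 1: ref 3 -> HIT, frames=[3,-,-]
Step 2: ref 4 -> FAULT, frames=[3,4,-]
Step 3: ref 6 -> FAULT, frames=[3,4,6]
Step 4: ref 6 -> HIT, frames=[3,4,6]
Step 5: ref 6 -> HIT, frames=[3,4,6]
Step 6: ref 2 -> FAULT, evict 3, frames=[2,4,6]
At step 6: evicted page 3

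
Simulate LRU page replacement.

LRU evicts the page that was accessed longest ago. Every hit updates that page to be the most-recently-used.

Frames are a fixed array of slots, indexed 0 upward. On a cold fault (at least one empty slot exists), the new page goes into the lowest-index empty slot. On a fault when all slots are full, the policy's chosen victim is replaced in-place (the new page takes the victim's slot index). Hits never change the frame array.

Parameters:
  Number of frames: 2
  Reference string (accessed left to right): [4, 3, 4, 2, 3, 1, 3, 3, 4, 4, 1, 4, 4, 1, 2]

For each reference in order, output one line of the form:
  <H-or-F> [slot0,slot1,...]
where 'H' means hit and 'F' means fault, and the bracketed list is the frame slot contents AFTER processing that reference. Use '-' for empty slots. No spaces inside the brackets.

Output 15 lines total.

F [4,-]
F [4,3]
H [4,3]
F [4,2]
F [3,2]
F [3,1]
H [3,1]
H [3,1]
F [3,4]
H [3,4]
F [1,4]
H [1,4]
H [1,4]
H [1,4]
F [1,2]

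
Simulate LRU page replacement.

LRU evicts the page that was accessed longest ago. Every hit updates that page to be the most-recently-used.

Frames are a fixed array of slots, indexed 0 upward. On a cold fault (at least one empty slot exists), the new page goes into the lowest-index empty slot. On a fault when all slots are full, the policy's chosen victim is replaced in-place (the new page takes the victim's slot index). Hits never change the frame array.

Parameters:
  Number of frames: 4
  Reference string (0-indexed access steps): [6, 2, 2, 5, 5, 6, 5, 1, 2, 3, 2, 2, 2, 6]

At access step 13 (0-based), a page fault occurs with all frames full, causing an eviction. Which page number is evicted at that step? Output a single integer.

Answer: 5

Derivation:
Step 0: ref 6 -> FAULT, frames=[6,-,-,-]
Step 1: ref 2 -> FAULT, frames=[6,2,-,-]
Step 2: ref 2 -> HIT, frames=[6,2,-,-]
Step 3: ref 5 -> FAULT, frames=[6,2,5,-]
Step 4: ref 5 -> HIT, frames=[6,2,5,-]
Step 5: ref 6 -> HIT, frames=[6,2,5,-]
Step 6: ref 5 -> HIT, frames=[6,2,5,-]
Step 7: ref 1 -> FAULT, frames=[6,2,5,1]
Step 8: ref 2 -> HIT, frames=[6,2,5,1]
Step 9: ref 3 -> FAULT, evict 6, frames=[3,2,5,1]
Step 10: ref 2 -> HIT, frames=[3,2,5,1]
Step 11: ref 2 -> HIT, frames=[3,2,5,1]
Step 12: ref 2 -> HIT, frames=[3,2,5,1]
Step 13: ref 6 -> FAULT, evict 5, frames=[3,2,6,1]
At step 13: evicted page 5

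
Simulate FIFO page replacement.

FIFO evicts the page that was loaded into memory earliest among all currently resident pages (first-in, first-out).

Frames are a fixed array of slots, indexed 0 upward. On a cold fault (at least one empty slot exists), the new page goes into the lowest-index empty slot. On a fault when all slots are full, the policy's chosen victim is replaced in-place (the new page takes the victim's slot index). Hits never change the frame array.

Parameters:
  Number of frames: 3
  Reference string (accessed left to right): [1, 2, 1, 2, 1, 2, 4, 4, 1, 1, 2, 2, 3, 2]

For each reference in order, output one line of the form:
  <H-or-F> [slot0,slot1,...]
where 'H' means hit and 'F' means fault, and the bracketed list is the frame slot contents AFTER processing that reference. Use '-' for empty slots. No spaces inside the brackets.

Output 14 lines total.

F [1,-,-]
F [1,2,-]
H [1,2,-]
H [1,2,-]
H [1,2,-]
H [1,2,-]
F [1,2,4]
H [1,2,4]
H [1,2,4]
H [1,2,4]
H [1,2,4]
H [1,2,4]
F [3,2,4]
H [3,2,4]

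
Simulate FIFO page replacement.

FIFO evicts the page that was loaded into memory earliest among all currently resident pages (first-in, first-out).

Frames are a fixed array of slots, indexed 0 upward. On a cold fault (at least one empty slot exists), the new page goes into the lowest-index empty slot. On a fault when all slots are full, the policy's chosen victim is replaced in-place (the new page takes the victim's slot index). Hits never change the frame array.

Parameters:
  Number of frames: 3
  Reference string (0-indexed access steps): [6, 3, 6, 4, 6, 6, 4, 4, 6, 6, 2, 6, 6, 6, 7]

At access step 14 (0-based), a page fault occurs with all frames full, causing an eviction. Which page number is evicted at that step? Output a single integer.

Answer: 4

Derivation:
Step 0: ref 6 -> FAULT, frames=[6,-,-]
Step 1: ref 3 -> FAULT, frames=[6,3,-]
Step 2: ref 6 -> HIT, frames=[6,3,-]
Step 3: ref 4 -> FAULT, frames=[6,3,4]
Step 4: ref 6 -> HIT, frames=[6,3,4]
Step 5: ref 6 -> HIT, frames=[6,3,4]
Step 6: ref 4 -> HIT, frames=[6,3,4]
Step 7: ref 4 -> HIT, frames=[6,3,4]
Step 8: ref 6 -> HIT, frames=[6,3,4]
Step 9: ref 6 -> HIT, frames=[6,3,4]
Step 10: ref 2 -> FAULT, evict 6, frames=[2,3,4]
Step 11: ref 6 -> FAULT, evict 3, frames=[2,6,4]
Step 12: ref 6 -> HIT, frames=[2,6,4]
Step 13: ref 6 -> HIT, frames=[2,6,4]
Step 14: ref 7 -> FAULT, evict 4, frames=[2,6,7]
At step 14: evicted page 4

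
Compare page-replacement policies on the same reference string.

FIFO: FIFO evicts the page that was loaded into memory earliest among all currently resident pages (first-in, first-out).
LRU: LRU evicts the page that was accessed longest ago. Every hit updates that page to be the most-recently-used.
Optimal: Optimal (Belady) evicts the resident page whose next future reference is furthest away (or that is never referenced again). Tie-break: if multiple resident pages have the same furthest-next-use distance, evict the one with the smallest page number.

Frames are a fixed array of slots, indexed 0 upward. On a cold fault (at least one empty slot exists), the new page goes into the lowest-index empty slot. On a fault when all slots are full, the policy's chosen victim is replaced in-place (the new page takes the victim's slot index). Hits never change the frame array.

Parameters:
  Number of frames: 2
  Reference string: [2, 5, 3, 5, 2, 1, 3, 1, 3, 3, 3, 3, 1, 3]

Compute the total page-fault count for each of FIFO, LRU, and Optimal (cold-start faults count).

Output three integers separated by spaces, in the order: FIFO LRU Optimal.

Answer: 6 6 5

Derivation:
--- FIFO ---
  step 0: ref 2 -> FAULT, frames=[2,-] (faults so far: 1)
  step 1: ref 5 -> FAULT, frames=[2,5] (faults so far: 2)
  step 2: ref 3 -> FAULT, evict 2, frames=[3,5] (faults so far: 3)
  step 3: ref 5 -> HIT, frames=[3,5] (faults so far: 3)
  step 4: ref 2 -> FAULT, evict 5, frames=[3,2] (faults so far: 4)
  step 5: ref 1 -> FAULT, evict 3, frames=[1,2] (faults so far: 5)
  step 6: ref 3 -> FAULT, evict 2, frames=[1,3] (faults so far: 6)
  step 7: ref 1 -> HIT, frames=[1,3] (faults so far: 6)
  step 8: ref 3 -> HIT, frames=[1,3] (faults so far: 6)
  step 9: ref 3 -> HIT, frames=[1,3] (faults so far: 6)
  step 10: ref 3 -> HIT, frames=[1,3] (faults so far: 6)
  step 11: ref 3 -> HIT, frames=[1,3] (faults so far: 6)
  step 12: ref 1 -> HIT, frames=[1,3] (faults so far: 6)
  step 13: ref 3 -> HIT, frames=[1,3] (faults so far: 6)
  FIFO total faults: 6
--- LRU ---
  step 0: ref 2 -> FAULT, frames=[2,-] (faults so far: 1)
  step 1: ref 5 -> FAULT, frames=[2,5] (faults so far: 2)
  step 2: ref 3 -> FAULT, evict 2, frames=[3,5] (faults so far: 3)
  step 3: ref 5 -> HIT, frames=[3,5] (faults so far: 3)
  step 4: ref 2 -> FAULT, evict 3, frames=[2,5] (faults so far: 4)
  step 5: ref 1 -> FAULT, evict 5, frames=[2,1] (faults so far: 5)
  step 6: ref 3 -> FAULT, evict 2, frames=[3,1] (faults so far: 6)
  step 7: ref 1 -> HIT, frames=[3,1] (faults so far: 6)
  step 8: ref 3 -> HIT, frames=[3,1] (faults so far: 6)
  step 9: ref 3 -> HIT, frames=[3,1] (faults so far: 6)
  step 10: ref 3 -> HIT, frames=[3,1] (faults so far: 6)
  step 11: ref 3 -> HIT, frames=[3,1] (faults so far: 6)
  step 12: ref 1 -> HIT, frames=[3,1] (faults so far: 6)
  step 13: ref 3 -> HIT, frames=[3,1] (faults so far: 6)
  LRU total faults: 6
--- Optimal ---
  step 0: ref 2 -> FAULT, frames=[2,-] (faults so far: 1)
  step 1: ref 5 -> FAULT, frames=[2,5] (faults so far: 2)
  step 2: ref 3 -> FAULT, evict 2, frames=[3,5] (faults so far: 3)
  step 3: ref 5 -> HIT, frames=[3,5] (faults so far: 3)
  step 4: ref 2 -> FAULT, evict 5, frames=[3,2] (faults so far: 4)
  step 5: ref 1 -> FAULT, evict 2, frames=[3,1] (faults so far: 5)
  step 6: ref 3 -> HIT, frames=[3,1] (faults so far: 5)
  step 7: ref 1 -> HIT, frames=[3,1] (faults so far: 5)
  step 8: ref 3 -> HIT, frames=[3,1] (faults so far: 5)
  step 9: ref 3 -> HIT, frames=[3,1] (faults so far: 5)
  step 10: ref 3 -> HIT, frames=[3,1] (faults so far: 5)
  step 11: ref 3 -> HIT, frames=[3,1] (faults so far: 5)
  step 12: ref 1 -> HIT, frames=[3,1] (faults so far: 5)
  step 13: ref 3 -> HIT, frames=[3,1] (faults so far: 5)
  Optimal total faults: 5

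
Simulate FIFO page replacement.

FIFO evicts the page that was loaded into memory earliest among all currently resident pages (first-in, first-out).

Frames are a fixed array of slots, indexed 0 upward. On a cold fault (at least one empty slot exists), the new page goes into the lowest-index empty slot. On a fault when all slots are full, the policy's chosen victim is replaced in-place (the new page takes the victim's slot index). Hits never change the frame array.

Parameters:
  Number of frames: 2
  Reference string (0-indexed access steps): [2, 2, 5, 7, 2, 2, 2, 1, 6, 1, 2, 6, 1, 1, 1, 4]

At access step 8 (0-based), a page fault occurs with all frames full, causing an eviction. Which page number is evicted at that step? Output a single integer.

Step 0: ref 2 -> FAULT, frames=[2,-]
Step 1: ref 2 -> HIT, frames=[2,-]
Step 2: ref 5 -> FAULT, frames=[2,5]
Step 3: ref 7 -> FAULT, evict 2, frames=[7,5]
Step 4: ref 2 -> FAULT, evict 5, frames=[7,2]
Step 5: ref 2 -> HIT, frames=[7,2]
Step 6: ref 2 -> HIT, frames=[7,2]
Step 7: ref 1 -> FAULT, evict 7, frames=[1,2]
Step 8: ref 6 -> FAULT, evict 2, frames=[1,6]
At step 8: evicted page 2

Answer: 2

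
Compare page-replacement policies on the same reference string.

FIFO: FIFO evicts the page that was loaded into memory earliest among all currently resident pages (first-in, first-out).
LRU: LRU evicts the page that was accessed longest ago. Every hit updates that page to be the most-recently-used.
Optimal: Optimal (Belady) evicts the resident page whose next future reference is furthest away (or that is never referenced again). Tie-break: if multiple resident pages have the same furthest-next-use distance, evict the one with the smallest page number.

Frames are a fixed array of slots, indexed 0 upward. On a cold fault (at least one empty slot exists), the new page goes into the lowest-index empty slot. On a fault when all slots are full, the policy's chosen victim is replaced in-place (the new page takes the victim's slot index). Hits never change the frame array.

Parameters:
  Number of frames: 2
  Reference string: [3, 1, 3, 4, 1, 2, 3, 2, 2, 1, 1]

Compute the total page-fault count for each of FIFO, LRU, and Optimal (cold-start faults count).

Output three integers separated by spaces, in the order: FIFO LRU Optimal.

--- FIFO ---
  step 0: ref 3 -> FAULT, frames=[3,-] (faults so far: 1)
  step 1: ref 1 -> FAULT, frames=[3,1] (faults so far: 2)
  step 2: ref 3 -> HIT, frames=[3,1] (faults so far: 2)
  step 3: ref 4 -> FAULT, evict 3, frames=[4,1] (faults so far: 3)
  step 4: ref 1 -> HIT, frames=[4,1] (faults so far: 3)
  step 5: ref 2 -> FAULT, evict 1, frames=[4,2] (faults so far: 4)
  step 6: ref 3 -> FAULT, evict 4, frames=[3,2] (faults so far: 5)
  step 7: ref 2 -> HIT, frames=[3,2] (faults so far: 5)
  step 8: ref 2 -> HIT, frames=[3,2] (faults so far: 5)
  step 9: ref 1 -> FAULT, evict 2, frames=[3,1] (faults so far: 6)
  step 10: ref 1 -> HIT, frames=[3,1] (faults so far: 6)
  FIFO total faults: 6
--- LRU ---
  step 0: ref 3 -> FAULT, frames=[3,-] (faults so far: 1)
  step 1: ref 1 -> FAULT, frames=[3,1] (faults so far: 2)
  step 2: ref 3 -> HIT, frames=[3,1] (faults so far: 2)
  step 3: ref 4 -> FAULT, evict 1, frames=[3,4] (faults so far: 3)
  step 4: ref 1 -> FAULT, evict 3, frames=[1,4] (faults so far: 4)
  step 5: ref 2 -> FAULT, evict 4, frames=[1,2] (faults so far: 5)
  step 6: ref 3 -> FAULT, evict 1, frames=[3,2] (faults so far: 6)
  step 7: ref 2 -> HIT, frames=[3,2] (faults so far: 6)
  step 8: ref 2 -> HIT, frames=[3,2] (faults so far: 6)
  step 9: ref 1 -> FAULT, evict 3, frames=[1,2] (faults so far: 7)
  step 10: ref 1 -> HIT, frames=[1,2] (faults so far: 7)
  LRU total faults: 7
--- Optimal ---
  step 0: ref 3 -> FAULT, frames=[3,-] (faults so far: 1)
  step 1: ref 1 -> FAULT, frames=[3,1] (faults so far: 2)
  step 2: ref 3 -> HIT, frames=[3,1] (faults so far: 2)
  step 3: ref 4 -> FAULT, evict 3, frames=[4,1] (faults so far: 3)
  step 4: ref 1 -> HIT, frames=[4,1] (faults so far: 3)
  step 5: ref 2 -> FAULT, evict 4, frames=[2,1] (faults so far: 4)
  step 6: ref 3 -> FAULT, evict 1, frames=[2,3] (faults so far: 5)
  step 7: ref 2 -> HIT, frames=[2,3] (faults so far: 5)
  step 8: ref 2 -> HIT, frames=[2,3] (faults so far: 5)
  step 9: ref 1 -> FAULT, evict 2, frames=[1,3] (faults so far: 6)
  step 10: ref 1 -> HIT, frames=[1,3] (faults so far: 6)
  Optimal total faults: 6

Answer: 6 7 6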